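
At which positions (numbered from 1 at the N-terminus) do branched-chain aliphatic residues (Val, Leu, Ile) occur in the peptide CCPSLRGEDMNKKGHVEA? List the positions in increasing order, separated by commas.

5, 16

Matching residues: L5, V16.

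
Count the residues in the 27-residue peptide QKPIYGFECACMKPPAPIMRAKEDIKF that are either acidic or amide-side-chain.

4

Acidic: D, E. Amide-side-chain: N, Q.
Acidic residues here: E8, E23, D24 (3).
Amide-side-chain residues here: Q1 (1).
The two groups share no amino acid, so total = 3 + 1 = 4.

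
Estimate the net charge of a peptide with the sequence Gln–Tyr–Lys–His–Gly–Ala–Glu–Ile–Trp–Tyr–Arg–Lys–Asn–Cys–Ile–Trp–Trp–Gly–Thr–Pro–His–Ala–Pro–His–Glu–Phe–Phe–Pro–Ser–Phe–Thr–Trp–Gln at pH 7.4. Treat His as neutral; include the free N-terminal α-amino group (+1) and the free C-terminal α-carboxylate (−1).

+1

Near pH 7.4, K and R contribute +1 each, D and E contribute −1 each, and every other side chain (His included, as stated) is uncharged.
Positive (K, R): Lys3, Arg11, Lys12 → +3.
Negative (D, E): Glu7, Glu25 → −2.
The N-terminus (+1) and C-terminus (−1) cancel.
Net charge = (+3) + (−2) = +1.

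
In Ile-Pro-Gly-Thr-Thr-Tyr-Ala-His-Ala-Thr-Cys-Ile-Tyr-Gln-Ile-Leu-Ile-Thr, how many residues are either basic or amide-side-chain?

Basic: H, K, R. Amide-side-chain: N, Q.
Basic residues here: His8 (1).
Amide-side-chain residues here: Gln14 (1).
The two groups share no amino acid, so total = 1 + 1 = 2.

2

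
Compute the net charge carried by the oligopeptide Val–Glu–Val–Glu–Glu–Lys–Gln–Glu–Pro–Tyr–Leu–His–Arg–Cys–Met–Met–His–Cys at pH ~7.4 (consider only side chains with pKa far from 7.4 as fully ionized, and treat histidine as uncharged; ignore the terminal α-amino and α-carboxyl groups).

At pH ~7.4 the Lys and Arg side chains are protonated (+1), the Asp and Glu side chains are deprotonated (−1), and with His taken as neutral all other side chains carry no charge.
Positive (K, R): Lys6, Arg13 → +2.
Negative (D, E): Glu2, Glu4, Glu5, Glu8 → −4.
Net charge = (+2) + (−4) = −2.

-2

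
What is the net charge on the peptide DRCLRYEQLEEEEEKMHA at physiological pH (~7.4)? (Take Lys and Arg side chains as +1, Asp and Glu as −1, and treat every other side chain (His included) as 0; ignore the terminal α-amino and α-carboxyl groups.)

-4

Positive (K, R): R2, R5, K15 → +3.
Negative (D, E): D1, E7, E10, E11, E12, E13, E14 → −7.
Net charge = (+3) + (−7) = −4.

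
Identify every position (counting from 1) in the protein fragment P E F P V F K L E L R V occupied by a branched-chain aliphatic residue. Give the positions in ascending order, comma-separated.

5, 8, 10, 12

Valine (V), leucine (L), and isoleucine (I) are the branched-chain amino acids.
Matching residues: V5, L8, L10, V12.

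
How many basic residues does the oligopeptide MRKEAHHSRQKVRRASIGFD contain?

8

K, R, and H are the three residues with basic side chains (ε-amine, guanidinium, and imidazole respectively).
Matching residues: R2, K3, H6, H7, R9, K11, R13, R14.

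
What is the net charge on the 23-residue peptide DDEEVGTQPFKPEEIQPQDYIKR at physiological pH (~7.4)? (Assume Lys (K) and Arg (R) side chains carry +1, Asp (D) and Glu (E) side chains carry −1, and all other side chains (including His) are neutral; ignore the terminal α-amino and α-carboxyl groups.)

-4

Positive (K, R): K11, K22, R23 → +3.
Negative (D, E): D1, D2, E3, E4, E13, E14, D19 → −7.
Net charge = (+3) + (−7) = −4.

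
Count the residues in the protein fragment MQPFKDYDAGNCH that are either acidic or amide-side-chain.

Acidic: D, E. Amide-side-chain: N, Q.
Acidic residues here: D6, D8 (2).
Amide-side-chain residues here: Q2, N11 (2).
The two groups share no amino acid, so total = 2 + 2 = 4.

4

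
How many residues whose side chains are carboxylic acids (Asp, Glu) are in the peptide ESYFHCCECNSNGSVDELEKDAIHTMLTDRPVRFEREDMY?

Matching residues: E1, E8, D16, E17, E19, D21, D29, E35, E37, D38.

10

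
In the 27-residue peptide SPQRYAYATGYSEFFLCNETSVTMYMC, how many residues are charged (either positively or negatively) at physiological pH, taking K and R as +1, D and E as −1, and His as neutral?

3

Charged side chains at pH ~7.4: K, R (positive); D, E (negative).
Matching residues: R4, E13, E19.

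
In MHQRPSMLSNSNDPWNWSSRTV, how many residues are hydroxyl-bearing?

6

S, T, and Y are the three residues with a side-chain hydroxyl.
Matching residues: S6, S9, S11, S18, S19, T21.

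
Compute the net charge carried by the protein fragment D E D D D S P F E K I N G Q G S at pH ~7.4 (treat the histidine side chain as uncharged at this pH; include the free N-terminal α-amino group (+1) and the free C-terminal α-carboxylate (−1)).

Near pH 7.4, K and R contribute +1 each, D and E contribute −1 each, and every other side chain (His included, as stated) is uncharged.
Positive (K, R): K10 → +1.
Negative (D, E): D1, E2, D3, D4, D5, E9 → −6.
The N-terminus (+1) and C-terminus (−1) cancel.
Net charge = (+1) + (−6) = −5.

-5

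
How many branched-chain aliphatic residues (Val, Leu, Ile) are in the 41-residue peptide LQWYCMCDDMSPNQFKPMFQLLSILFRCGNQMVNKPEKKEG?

Matching residues: L1, L21, L22, I24, L25, V33.

6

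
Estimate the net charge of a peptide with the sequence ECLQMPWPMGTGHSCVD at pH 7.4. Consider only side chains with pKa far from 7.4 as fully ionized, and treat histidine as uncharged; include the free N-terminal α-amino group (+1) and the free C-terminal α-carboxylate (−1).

Near pH 7.4, K and R contribute +1 each, D and E contribute −1 each, and every other side chain (His included, as stated) is uncharged.
Positive (K, R): none → +0.
Negative (D, E): E1, D17 → −2.
The N-terminus (+1) and C-terminus (−1) cancel.
Net charge = (+0) + (−2) = −2.

-2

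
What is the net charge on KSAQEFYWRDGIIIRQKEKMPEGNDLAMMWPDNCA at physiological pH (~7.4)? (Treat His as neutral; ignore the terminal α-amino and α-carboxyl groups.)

Near pH 7.4, K and R contribute +1 each, D and E contribute −1 each, and every other side chain (His included, as stated) is uncharged.
Positive (K, R): K1, R9, R15, K17, K19 → +5.
Negative (D, E): E5, D10, E18, E22, D25, D32 → −6.
Net charge = (+5) + (−6) = −1.

-1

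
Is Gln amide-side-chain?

Asparagine (N) and glutamine (Q) have uncharged amide side chains.
Glutamine is in this group.

Yes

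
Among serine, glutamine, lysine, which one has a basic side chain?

lysine

K, R, and H are the three residues with basic side chains (ε-amine, guanidinium, and imidazole respectively).
Of the listed options, only lysine belongs to this group.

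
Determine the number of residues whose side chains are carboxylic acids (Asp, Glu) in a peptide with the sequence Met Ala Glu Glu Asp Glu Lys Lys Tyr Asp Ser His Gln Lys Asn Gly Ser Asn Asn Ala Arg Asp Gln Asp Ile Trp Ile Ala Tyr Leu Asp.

Matching residues: Glu3, Glu4, Asp5, Glu6, Asp10, Asp22, Asp24, Asp31.

8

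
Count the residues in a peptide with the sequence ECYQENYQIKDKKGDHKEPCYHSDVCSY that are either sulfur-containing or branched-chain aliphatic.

5

Sulfur-containing: C, M. Branched-chain aliphatic: I, L, V.
Sulfur-containing residues here: C2, C20, C26 (3).
Branched-chain aliphatic residues here: I9, V25 (2).
The two groups share no amino acid, so total = 3 + 2 = 5.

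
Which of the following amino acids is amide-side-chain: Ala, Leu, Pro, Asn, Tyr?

Asn

Only N (asparagine) and Q (glutamine) carry a side-chain carboxamide.
Of the listed options, only Asn belongs to this group.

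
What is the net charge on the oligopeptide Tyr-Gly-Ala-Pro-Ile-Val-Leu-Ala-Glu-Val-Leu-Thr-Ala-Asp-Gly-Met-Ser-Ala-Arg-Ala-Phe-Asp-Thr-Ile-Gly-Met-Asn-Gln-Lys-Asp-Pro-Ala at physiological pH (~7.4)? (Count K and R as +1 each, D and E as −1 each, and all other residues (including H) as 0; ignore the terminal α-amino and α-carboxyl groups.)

-2

Positive (K, R): Arg19, Lys29 → +2.
Negative (D, E): Glu9, Asp14, Asp22, Asp30 → −4.
Net charge = (+2) + (−4) = −2.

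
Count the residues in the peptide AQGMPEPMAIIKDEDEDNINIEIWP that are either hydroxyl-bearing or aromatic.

Hydroxyl-bearing: S, T, Y. Aromatic: F, W, Y.
Hydroxyl-bearing residues here: none (0).
Aromatic residues here: W24 (1).
(Y belongs to both groups, but none appear in this sequence.) Total = 0 + 1 = 1.

1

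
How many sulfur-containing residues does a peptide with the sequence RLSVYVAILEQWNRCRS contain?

1

The sulfur-bearing residues are cysteine (–SH) and methionine (–S–CH₃).
Matching residues: C15.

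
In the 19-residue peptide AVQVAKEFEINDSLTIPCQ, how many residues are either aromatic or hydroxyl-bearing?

Aromatic: F, W, Y. Hydroxyl-bearing: S, T, Y.
Aromatic residues here: F8 (1).
Hydroxyl-bearing residues here: S13, T15 (2).
(Y belongs to both groups, but none appear in this sequence.) Total = 1 + 2 = 3.

3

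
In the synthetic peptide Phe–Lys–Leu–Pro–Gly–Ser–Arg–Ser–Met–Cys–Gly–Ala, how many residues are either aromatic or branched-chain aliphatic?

2

Aromatic: F, W, Y. Branched-chain aliphatic: I, L, V.
Aromatic residues here: Phe1 (1).
Branched-chain aliphatic residues here: Leu3 (1).
The two groups share no amino acid, so total = 1 + 1 = 2.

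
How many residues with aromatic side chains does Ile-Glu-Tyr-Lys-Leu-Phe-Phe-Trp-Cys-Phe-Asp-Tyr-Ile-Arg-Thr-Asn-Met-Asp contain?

F, W, and Y each carry an aromatic ring on the side chain.
Matching residues: Tyr3, Phe6, Phe7, Trp8, Phe10, Tyr12.

6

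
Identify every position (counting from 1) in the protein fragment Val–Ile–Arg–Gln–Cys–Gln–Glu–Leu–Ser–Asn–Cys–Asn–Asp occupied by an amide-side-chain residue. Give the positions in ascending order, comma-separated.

Asparagine (N) and glutamine (Q) have uncharged amide side chains.
Matching residues: Gln4, Gln6, Asn10, Asn12.

4, 6, 10, 12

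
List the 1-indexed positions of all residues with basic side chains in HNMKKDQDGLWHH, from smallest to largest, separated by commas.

1, 4, 5, 12, 13

The basic amino acids are Lys (K), Arg (R), and His (H).
Matching residues: H1, K4, K5, H12, H13.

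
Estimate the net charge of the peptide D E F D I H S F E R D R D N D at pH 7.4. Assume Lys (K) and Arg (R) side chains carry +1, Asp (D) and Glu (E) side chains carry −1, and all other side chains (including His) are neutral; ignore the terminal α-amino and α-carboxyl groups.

-5

Positive (K, R): R10, R12 → +2.
Negative (D, E): D1, E2, D4, E9, D11, D13, D15 → −7.
Net charge = (+2) + (−7) = −5.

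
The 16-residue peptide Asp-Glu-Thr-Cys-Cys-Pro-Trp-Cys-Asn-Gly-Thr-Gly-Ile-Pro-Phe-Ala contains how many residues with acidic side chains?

Only D (aspartate) and E (glutamate) carry a side-chain carboxylic acid.
Matching residues: Asp1, Glu2.

2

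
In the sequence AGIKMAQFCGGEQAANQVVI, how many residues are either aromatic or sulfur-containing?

Aromatic: F, W, Y. Sulfur-containing: C, M.
Aromatic residues here: F8 (1).
Sulfur-containing residues here: M5, C9 (2).
The two groups share no amino acid, so total = 1 + 2 = 3.

3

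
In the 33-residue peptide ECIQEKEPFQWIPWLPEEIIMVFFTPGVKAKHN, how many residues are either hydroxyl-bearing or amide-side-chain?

4

Hydroxyl-bearing: S, T, Y. Amide-side-chain: N, Q.
Hydroxyl-bearing residues here: T25 (1).
Amide-side-chain residues here: Q4, Q10, N33 (3).
The two groups share no amino acid, so total = 1 + 3 = 4.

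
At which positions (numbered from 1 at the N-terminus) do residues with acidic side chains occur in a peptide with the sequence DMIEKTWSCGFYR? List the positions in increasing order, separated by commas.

1, 4

The acidic residues are Asp (D) and Glu (E), whose side chains end in a carboxylate group.
Matching residues: D1, E4.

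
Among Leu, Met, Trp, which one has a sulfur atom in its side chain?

Only Cys (C) and Met (M) have a sulfur atom in the side chain.
Of the listed options, only Met belongs to this group.

Met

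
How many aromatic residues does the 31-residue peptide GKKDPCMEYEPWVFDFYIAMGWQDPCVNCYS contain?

7

The aromatic amino acids are Phe (F, benzyl), Trp (W, indole), and Tyr (Y, phenol).
Matching residues: Y9, W12, F14, F16, Y17, W22, Y30.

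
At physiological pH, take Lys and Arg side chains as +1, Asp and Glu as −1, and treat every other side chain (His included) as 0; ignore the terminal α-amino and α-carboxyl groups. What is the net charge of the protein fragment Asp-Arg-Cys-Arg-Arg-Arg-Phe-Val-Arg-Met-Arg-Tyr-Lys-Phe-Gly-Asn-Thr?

Positive (K, R): Arg2, Arg4, Arg5, Arg6, Arg9, Arg11, Lys13 → +7.
Negative (D, E): Asp1 → −1.
Net charge = (+7) + (−1) = +6.

+6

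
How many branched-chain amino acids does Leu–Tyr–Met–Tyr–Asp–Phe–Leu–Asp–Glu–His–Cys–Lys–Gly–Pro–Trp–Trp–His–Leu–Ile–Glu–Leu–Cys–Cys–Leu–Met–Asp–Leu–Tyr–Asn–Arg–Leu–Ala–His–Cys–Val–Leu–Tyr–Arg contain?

10

Valine (V), leucine (L), and isoleucine (I) are the branched-chain amino acids.
Matching residues: Leu1, Leu7, Leu18, Ile19, Leu21, Leu24, Leu27, Leu31, Val35, Leu36.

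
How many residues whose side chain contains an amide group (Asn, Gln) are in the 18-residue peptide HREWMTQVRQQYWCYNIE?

Matching residues: Q7, Q10, Q11, N16.

4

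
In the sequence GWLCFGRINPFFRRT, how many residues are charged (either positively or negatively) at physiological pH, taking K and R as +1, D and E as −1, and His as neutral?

Charged side chains at pH ~7.4: K, R (positive); D, E (negative).
Matching residues: R7, R13, R14.

3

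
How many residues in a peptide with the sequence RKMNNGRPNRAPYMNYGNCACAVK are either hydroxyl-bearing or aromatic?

Hydroxyl-bearing: S, T, Y. Aromatic: F, W, Y.
Hydroxyl-bearing residues here: Y13, Y16 (2).
Aromatic residues here: Y13, Y16 (2).
Y is in both groups, so the 2 Y residues must not be double-counted.
Total = 2 + 2 − 2 = 2.

2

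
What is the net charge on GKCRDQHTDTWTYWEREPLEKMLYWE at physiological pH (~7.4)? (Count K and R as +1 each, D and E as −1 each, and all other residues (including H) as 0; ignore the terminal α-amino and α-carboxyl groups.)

Positive (K, R): K2, R4, R16, K21 → +4.
Negative (D, E): D5, D9, E15, E17, E20, E26 → −6.
Net charge = (+4) + (−6) = −2.

-2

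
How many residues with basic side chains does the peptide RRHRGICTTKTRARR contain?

8

Lysine (K), arginine (R), and histidine (H) have basic, nitrogen-containing side chains.
Matching residues: R1, R2, H3, R4, K10, R12, R14, R15.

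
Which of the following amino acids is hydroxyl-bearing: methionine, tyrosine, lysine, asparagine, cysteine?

S, T, and Y are the three residues with a side-chain hydroxyl.
Of the listed options, only tyrosine belongs to this group.

tyrosine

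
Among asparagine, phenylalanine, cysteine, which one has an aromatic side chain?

phenylalanine

Phenylalanine (F), tryptophan (W), and tyrosine (Y) have aromatic ring side chains.
Of the listed options, only phenylalanine belongs to this group.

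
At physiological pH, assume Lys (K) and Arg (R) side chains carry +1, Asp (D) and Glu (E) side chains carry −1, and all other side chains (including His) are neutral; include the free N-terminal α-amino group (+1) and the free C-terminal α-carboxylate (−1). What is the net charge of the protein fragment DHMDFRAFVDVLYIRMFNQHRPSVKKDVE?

Positive (K, R): R6, R15, R21, K25, K26 → +5.
Negative (D, E): D1, D4, D10, D27, E29 → −5.
The N-terminus (+1) and C-terminus (−1) cancel.
Net charge = (+5) + (−5) = 0.

0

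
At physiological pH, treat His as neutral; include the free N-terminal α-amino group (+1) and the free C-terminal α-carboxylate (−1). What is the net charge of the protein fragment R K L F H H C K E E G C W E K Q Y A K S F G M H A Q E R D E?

0

Near pH 7.4, K and R contribute +1 each, D and E contribute −1 each, and every other side chain (His included, as stated) is uncharged.
Positive (K, R): R1, K2, K8, K15, K19, R28 → +6.
Negative (D, E): E9, E10, E14, E27, D29, E30 → −6.
The N-terminus (+1) and C-terminus (−1) cancel.
Net charge = (+6) + (−6) = 0.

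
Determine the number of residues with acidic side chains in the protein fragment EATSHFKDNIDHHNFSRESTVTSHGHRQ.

4

Aspartate (D) and glutamate (E) have carboxylic-acid side chains and are the acidic amino acids.
Matching residues: E1, D8, D11, E18.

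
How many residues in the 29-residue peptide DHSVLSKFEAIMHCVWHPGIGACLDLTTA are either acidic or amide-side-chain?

3

Acidic: D, E. Amide-side-chain: N, Q.
Acidic residues here: D1, E9, D25 (3).
Amide-side-chain residues here: none (0).
The two groups share no amino acid, so total = 3 + 0 = 3.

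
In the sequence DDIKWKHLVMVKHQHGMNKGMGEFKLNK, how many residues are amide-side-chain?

The amide-side-chain residues are Asn (N) and Gln (Q).
Matching residues: Q14, N18, N27.

3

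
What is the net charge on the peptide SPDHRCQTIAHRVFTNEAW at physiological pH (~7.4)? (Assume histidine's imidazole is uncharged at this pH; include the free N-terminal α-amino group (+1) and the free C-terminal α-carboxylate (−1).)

Near pH 7.4, K and R contribute +1 each, D and E contribute −1 each, and every other side chain (His included, as stated) is uncharged.
Positive (K, R): R5, R12 → +2.
Negative (D, E): D3, E17 → −2.
The N-terminus (+1) and C-terminus (−1) cancel.
Net charge = (+2) + (−2) = 0.

0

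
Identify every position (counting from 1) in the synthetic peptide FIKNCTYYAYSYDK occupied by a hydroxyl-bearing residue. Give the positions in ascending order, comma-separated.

6, 7, 8, 10, 11, 12

Matching residues: T6, Y7, Y8, Y10, S11, Y12.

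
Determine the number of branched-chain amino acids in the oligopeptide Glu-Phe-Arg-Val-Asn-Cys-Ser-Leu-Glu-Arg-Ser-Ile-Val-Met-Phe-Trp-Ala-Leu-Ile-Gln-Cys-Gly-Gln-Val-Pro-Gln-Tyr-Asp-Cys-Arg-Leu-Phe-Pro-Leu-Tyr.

9

Valine (V), leucine (L), and isoleucine (I) are the branched-chain amino acids.
Matching residues: Val4, Leu8, Ile12, Val13, Leu18, Ile19, Val24, Leu31, Leu34.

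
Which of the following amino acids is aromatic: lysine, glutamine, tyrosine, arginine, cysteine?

tyrosine

F, W, and Y each carry an aromatic ring on the side chain.
Of the listed options, only tyrosine belongs to this group.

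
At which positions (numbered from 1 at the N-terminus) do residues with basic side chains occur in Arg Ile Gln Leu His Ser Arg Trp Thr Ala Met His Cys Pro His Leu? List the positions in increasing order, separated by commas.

Lysine (K), arginine (R), and histidine (H) have basic, nitrogen-containing side chains.
Matching residues: Arg1, His5, Arg7, His12, His15.

1, 5, 7, 12, 15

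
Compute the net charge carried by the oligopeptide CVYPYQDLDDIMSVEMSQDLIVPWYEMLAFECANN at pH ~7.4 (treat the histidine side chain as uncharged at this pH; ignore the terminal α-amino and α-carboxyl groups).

-7

At pH ~7.4 the Lys and Arg side chains are protonated (+1), the Asp and Glu side chains are deprotonated (−1), and with His taken as neutral all other side chains carry no charge.
Positive (K, R): none → +0.
Negative (D, E): D7, D9, D10, E15, D19, E26, E31 → −7.
Net charge = (+0) + (−7) = −7.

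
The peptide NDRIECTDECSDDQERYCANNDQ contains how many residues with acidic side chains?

The acidic residues are Asp (D) and Glu (E), whose side chains end in a carboxylate group.
Matching residues: D2, E5, D8, E9, D12, D13, E15, D22.

8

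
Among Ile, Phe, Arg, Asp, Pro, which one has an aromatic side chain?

The aromatic amino acids are Phe (F, benzyl), Trp (W, indole), and Tyr (Y, phenol).
Of the listed options, only Phe belongs to this group.

Phe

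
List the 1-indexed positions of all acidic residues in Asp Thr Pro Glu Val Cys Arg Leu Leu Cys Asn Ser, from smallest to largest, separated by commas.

1, 4

Aspartate (D) and glutamate (E) have carboxylic-acid side chains and are the acidic amino acids.
Matching residues: Asp1, Glu4.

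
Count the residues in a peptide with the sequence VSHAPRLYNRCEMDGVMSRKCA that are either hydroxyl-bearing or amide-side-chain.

4

Hydroxyl-bearing: S, T, Y. Amide-side-chain: N, Q.
Hydroxyl-bearing residues here: S2, Y8, S18 (3).
Amide-side-chain residues here: N9 (1).
The two groups share no amino acid, so total = 3 + 1 = 4.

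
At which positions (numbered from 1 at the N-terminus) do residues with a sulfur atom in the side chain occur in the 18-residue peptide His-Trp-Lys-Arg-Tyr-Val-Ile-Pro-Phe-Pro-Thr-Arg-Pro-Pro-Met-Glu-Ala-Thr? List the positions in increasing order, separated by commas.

Cysteine (C, thiol) and methionine (M, thioether) are the two sulfur-containing amino acids.
Matching residues: Met15.

15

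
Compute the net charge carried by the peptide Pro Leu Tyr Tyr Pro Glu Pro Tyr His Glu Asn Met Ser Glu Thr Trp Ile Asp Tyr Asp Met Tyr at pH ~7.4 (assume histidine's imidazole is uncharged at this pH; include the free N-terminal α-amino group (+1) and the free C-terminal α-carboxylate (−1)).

-5

Near pH 7.4, K and R contribute +1 each, D and E contribute −1 each, and every other side chain (His included, as stated) is uncharged.
Positive (K, R): none → +0.
Negative (D, E): Glu6, Glu10, Glu14, Asp18, Asp20 → −5.
The N-terminus (+1) and C-terminus (−1) cancel.
Net charge = (+0) + (−5) = −5.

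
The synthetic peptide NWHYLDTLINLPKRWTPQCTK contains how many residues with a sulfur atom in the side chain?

1

Cysteine (C, thiol) and methionine (M, thioether) are the two sulfur-containing amino acids.
Matching residues: C19.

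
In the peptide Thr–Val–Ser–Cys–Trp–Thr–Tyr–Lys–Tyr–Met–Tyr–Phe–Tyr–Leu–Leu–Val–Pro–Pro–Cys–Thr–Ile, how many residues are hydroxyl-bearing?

8

Serine (S), threonine (T), and tyrosine (Y) each carry a hydroxyl group on the side chain.
Matching residues: Thr1, Ser3, Thr6, Tyr7, Tyr9, Tyr11, Tyr13, Thr20.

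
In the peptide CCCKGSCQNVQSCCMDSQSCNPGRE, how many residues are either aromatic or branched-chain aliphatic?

Aromatic: F, W, Y. Branched-chain aliphatic: I, L, V.
Aromatic residues here: none (0).
Branched-chain aliphatic residues here: V10 (1).
The two groups share no amino acid, so total = 0 + 1 = 1.

1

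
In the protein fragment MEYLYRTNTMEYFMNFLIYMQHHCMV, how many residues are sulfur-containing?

6

Cysteine (C, thiol) and methionine (M, thioether) are the two sulfur-containing amino acids.
Matching residues: M1, M10, M14, M20, C24, M25.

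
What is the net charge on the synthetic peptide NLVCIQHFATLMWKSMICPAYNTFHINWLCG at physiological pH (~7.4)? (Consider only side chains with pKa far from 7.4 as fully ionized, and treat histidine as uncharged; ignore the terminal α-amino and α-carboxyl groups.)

At pH ~7.4 the Lys and Arg side chains are protonated (+1), the Asp and Glu side chains are deprotonated (−1), and with His taken as neutral all other side chains carry no charge.
Positive (K, R): K14 → +1.
Negative (D, E): none → −0.
Net charge = (+1) + (−0) = +1.

+1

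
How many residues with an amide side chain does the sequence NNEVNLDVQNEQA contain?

6

Only N (asparagine) and Q (glutamine) carry a side-chain carboxamide.
Matching residues: N1, N2, N5, Q9, N10, Q12.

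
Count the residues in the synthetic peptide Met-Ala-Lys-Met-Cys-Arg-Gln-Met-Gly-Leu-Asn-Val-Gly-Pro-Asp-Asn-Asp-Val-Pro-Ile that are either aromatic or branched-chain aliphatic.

4

Aromatic: F, W, Y. Branched-chain aliphatic: I, L, V.
Aromatic residues here: none (0).
Branched-chain aliphatic residues here: Leu10, Val12, Val18, Ile20 (4).
The two groups share no amino acid, so total = 0 + 4 = 4.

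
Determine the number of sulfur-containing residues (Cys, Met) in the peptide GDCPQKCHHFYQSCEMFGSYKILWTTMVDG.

Matching residues: C3, C7, C14, M16, M27.

5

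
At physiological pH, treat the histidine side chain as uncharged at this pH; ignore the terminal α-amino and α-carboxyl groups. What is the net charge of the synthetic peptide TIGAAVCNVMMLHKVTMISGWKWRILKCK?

At pH ~7.4 the Lys and Arg side chains are protonated (+1), the Asp and Glu side chains are deprotonated (−1), and with His taken as neutral all other side chains carry no charge.
Positive (K, R): K14, K22, R24, K27, K29 → +5.
Negative (D, E): none → −0.
Net charge = (+5) + (−0) = +5.

+5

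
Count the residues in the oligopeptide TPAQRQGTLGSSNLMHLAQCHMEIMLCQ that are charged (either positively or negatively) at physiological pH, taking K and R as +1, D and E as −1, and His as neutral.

2

Charged side chains at pH ~7.4: K, R (positive); D, E (negative).
Matching residues: R5, E23.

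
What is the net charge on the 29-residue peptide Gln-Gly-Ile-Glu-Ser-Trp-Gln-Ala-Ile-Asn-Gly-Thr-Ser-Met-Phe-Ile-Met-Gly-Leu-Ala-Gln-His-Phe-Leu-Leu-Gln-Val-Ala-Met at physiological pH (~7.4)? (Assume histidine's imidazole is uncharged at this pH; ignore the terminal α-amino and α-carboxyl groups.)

Near pH 7.4, K and R contribute +1 each, D and E contribute −1 each, and every other side chain (His included, as stated) is uncharged.
Positive (K, R): none → +0.
Negative (D, E): Glu4 → −1.
Net charge = (+0) + (−1) = −1.

-1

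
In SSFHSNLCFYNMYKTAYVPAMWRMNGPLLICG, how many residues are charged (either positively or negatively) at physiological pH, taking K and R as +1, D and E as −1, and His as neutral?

Charged side chains at pH ~7.4: K, R (positive); D, E (negative).
Matching residues: K14, R23.

2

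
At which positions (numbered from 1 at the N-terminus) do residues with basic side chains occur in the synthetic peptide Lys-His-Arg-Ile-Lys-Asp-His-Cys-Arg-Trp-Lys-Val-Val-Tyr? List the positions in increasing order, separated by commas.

The basic amino acids are Lys (K), Arg (R), and His (H).
Matching residues: Lys1, His2, Arg3, Lys5, His7, Arg9, Lys11.

1, 2, 3, 5, 7, 9, 11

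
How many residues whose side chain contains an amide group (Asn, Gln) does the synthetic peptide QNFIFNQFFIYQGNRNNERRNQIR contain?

Matching residues: Q1, N2, N6, Q7, Q12, N14, N16, N17, N21, Q22.

10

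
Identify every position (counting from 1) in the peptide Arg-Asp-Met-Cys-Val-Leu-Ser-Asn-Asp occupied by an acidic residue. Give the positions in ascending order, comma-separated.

Only D (aspartate) and E (glutamate) carry a side-chain carboxylic acid.
Matching residues: Asp2, Asp9.

2, 9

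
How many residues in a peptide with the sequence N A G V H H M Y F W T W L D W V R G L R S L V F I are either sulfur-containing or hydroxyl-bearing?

Sulfur-containing: C, M. Hydroxyl-bearing: S, T, Y.
Sulfur-containing residues here: M7 (1).
Hydroxyl-bearing residues here: Y8, T11, S21 (3).
The two groups share no amino acid, so total = 1 + 3 = 4.

4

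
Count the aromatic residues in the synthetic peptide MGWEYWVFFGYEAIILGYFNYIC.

9

F, W, and Y each carry an aromatic ring on the side chain.
Matching residues: W3, Y5, W6, F8, F9, Y11, Y18, F19, Y21.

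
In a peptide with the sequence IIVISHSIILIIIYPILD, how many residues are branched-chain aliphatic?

12

Valine (V), leucine (L), and isoleucine (I) are the branched-chain amino acids.
Matching residues: I1, I2, V3, I4, I8, I9, L10, I11, I12, I13, I16, L17.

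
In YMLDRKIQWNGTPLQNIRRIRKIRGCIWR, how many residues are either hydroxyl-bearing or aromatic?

Hydroxyl-bearing: S, T, Y. Aromatic: F, W, Y.
Hydroxyl-bearing residues here: Y1, T12 (2).
Aromatic residues here: Y1, W9, W28 (3).
Y is in both groups, so the 1 Y residue must not be double-counted.
Total = 2 + 3 − 1 = 4.

4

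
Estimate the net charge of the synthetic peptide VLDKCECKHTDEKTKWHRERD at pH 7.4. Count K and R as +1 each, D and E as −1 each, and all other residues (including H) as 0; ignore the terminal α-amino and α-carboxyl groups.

0

Positive (K, R): K4, K8, K13, K15, R18, R20 → +6.
Negative (D, E): D3, E6, D11, E12, E19, D21 → −6.
Net charge = (+6) + (−6) = 0.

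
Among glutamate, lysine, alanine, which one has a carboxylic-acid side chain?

glutamate

Aspartate (D) and glutamate (E) have carboxylic-acid side chains and are the acidic amino acids.
Of the listed options, only glutamate belongs to this group.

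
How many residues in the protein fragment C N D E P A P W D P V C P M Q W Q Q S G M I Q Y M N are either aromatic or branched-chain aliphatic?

Aromatic: F, W, Y. Branched-chain aliphatic: I, L, V.
Aromatic residues here: W8, W16, Y24 (3).
Branched-chain aliphatic residues here: V11, I22 (2).
The two groups share no amino acid, so total = 3 + 2 = 5.

5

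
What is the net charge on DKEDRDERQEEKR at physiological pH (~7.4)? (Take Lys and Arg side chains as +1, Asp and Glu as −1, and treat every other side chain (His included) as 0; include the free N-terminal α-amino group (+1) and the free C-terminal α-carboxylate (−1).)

-2

Positive (K, R): K2, R5, R8, K12, R13 → +5.
Negative (D, E): D1, E3, D4, D6, E7, E10, E11 → −7.
The N-terminus (+1) and C-terminus (−1) cancel.
Net charge = (+5) + (−7) = −2.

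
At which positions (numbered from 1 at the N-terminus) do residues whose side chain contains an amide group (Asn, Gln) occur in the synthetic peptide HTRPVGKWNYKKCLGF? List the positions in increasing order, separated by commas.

9

Matching residues: N9.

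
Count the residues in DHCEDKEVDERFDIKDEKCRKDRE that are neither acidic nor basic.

5

Acidic: D, E. Basic: K, R, H. All other residues are neither.
Matching residues: C3, V8, F12, I14, C19.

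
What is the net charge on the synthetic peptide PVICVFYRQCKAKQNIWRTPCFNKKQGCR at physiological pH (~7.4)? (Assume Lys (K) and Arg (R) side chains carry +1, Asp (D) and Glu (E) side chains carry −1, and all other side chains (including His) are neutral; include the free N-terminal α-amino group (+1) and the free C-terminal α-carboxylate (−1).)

+7

Positive (K, R): R8, K11, K13, R18, K24, K25, R29 → +7.
Negative (D, E): none → −0.
The N-terminus (+1) and C-terminus (−1) cancel.
Net charge = (+7) + (−0) = +7.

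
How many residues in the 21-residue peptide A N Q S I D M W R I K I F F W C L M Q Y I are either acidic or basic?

Acidic: D, E. Basic: H, K, R.
Acidic residues here: D6 (1).
Basic residues here: R9, K11 (2).
The two groups share no amino acid, so total = 1 + 2 = 3.

3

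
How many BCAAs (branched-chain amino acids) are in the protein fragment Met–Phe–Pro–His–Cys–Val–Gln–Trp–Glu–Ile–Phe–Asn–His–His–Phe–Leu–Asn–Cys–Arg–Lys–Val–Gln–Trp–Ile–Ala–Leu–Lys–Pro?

6

V, L, and I make up the branched-chain aliphatic group.
Matching residues: Val6, Ile10, Leu16, Val21, Ile24, Leu26.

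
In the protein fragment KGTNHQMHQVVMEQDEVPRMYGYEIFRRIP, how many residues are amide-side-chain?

Asparagine (N) and glutamine (Q) have uncharged amide side chains.
Matching residues: N4, Q6, Q9, Q14.

4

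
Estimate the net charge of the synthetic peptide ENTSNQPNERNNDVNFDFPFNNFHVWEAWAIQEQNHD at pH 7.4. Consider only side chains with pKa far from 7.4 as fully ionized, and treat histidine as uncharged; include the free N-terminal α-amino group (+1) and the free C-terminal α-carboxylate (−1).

The side chains ionized at physiological pH are Lys/Arg (+1) and Asp/Glu (−1); with His treated as neutral, nothing else contributes.
Positive (K, R): R10 → +1.
Negative (D, E): E1, E9, D13, D17, E27, E33, D37 → −7.
The N-terminus (+1) and C-terminus (−1) cancel.
Net charge = (+1) + (−7) = −6.

-6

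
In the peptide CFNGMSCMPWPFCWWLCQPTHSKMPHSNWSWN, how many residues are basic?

K, R, and H are the three residues with basic side chains (ε-amine, guanidinium, and imidazole respectively).
Matching residues: H21, K23, H26.

3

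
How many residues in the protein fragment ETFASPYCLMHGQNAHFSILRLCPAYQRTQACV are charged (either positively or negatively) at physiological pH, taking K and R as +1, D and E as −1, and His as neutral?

Charged side chains at pH ~7.4: K, R (positive); D, E (negative).
Matching residues: E1, R21, R28.

3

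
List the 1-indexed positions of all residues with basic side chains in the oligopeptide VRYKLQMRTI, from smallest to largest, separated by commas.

2, 4, 8

Lysine (K), arginine (R), and histidine (H) have basic, nitrogen-containing side chains.
Matching residues: R2, K4, R8.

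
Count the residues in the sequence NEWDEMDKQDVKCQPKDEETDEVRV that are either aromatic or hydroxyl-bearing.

Aromatic: F, W, Y. Hydroxyl-bearing: S, T, Y.
Aromatic residues here: W3 (1).
Hydroxyl-bearing residues here: T20 (1).
(Y belongs to both groups, but none appear in this sequence.) Total = 1 + 1 = 2.

2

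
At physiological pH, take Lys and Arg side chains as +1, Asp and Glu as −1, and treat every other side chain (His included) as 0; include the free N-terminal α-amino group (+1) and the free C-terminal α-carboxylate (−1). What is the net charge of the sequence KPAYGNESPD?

-1

Positive (K, R): K1 → +1.
Negative (D, E): E7, D10 → −2.
The N-terminus (+1) and C-terminus (−1) cancel.
Net charge = (+1) + (−2) = −1.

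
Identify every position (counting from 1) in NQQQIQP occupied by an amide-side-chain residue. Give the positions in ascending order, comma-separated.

Matching residues: N1, Q2, Q3, Q4, Q6.

1, 2, 3, 4, 6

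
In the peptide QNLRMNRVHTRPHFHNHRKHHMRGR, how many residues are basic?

The basic amino acids are Lys (K), Arg (R), and His (H).
Matching residues: R4, R7, H9, R11, H13, H15, H17, R18, K19, H20, H21, R23, R25.

13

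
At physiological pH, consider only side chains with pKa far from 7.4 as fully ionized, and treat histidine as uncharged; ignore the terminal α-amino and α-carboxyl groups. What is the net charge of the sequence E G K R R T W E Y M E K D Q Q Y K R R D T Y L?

+2

Near pH 7.4, K and R contribute +1 each, D and E contribute −1 each, and every other side chain (His included, as stated) is uncharged.
Positive (K, R): K3, R4, R5, K12, K17, R18, R19 → +7.
Negative (D, E): E1, E8, E11, D13, D20 → −5.
Net charge = (+7) + (−5) = +2.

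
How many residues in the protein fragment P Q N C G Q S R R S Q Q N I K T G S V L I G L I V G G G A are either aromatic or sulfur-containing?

1

Aromatic: F, W, Y. Sulfur-containing: C, M.
Aromatic residues here: none (0).
Sulfur-containing residues here: C4 (1).
The two groups share no amino acid, so total = 0 + 1 = 1.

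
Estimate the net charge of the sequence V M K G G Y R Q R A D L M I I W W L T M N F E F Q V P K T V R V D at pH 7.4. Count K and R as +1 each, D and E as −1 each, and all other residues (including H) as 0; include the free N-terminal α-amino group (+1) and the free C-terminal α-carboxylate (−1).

+2

Positive (K, R): K3, R7, R9, K28, R31 → +5.
Negative (D, E): D11, E23, D33 → −3.
The N-terminus (+1) and C-terminus (−1) cancel.
Net charge = (+5) + (−3) = +2.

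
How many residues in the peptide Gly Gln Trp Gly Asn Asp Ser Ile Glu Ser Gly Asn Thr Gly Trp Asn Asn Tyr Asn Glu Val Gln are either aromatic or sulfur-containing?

Aromatic: F, W, Y. Sulfur-containing: C, M.
Aromatic residues here: Trp3, Trp15, Tyr18 (3).
Sulfur-containing residues here: none (0).
The two groups share no amino acid, so total = 3 + 0 = 3.

3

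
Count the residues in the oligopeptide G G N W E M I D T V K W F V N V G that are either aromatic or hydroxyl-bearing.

Aromatic: F, W, Y. Hydroxyl-bearing: S, T, Y.
Aromatic residues here: W4, W12, F13 (3).
Hydroxyl-bearing residues here: T9 (1).
(Y belongs to both groups, but none appear in this sequence.) Total = 3 + 1 = 4.

4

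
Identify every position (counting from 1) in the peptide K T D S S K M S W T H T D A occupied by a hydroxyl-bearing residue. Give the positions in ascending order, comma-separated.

The –OH-bearing residues are Ser, Thr (aliphatic alcohols), and Tyr (phenol).
Matching residues: T2, S4, S5, S8, T10, T12.

2, 4, 5, 8, 10, 12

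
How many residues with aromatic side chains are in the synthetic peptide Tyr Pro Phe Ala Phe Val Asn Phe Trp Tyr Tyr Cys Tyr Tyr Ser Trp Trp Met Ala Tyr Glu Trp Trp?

F, W, and Y each carry an aromatic ring on the side chain.
Matching residues: Tyr1, Phe3, Phe5, Phe8, Trp9, Tyr10, Tyr11, Tyr13, Tyr14, Trp16, Trp17, Tyr20, Trp22, Trp23.

14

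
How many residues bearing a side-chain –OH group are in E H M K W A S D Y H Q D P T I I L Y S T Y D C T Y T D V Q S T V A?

12

The –OH-bearing residues are Ser, Thr (aliphatic alcohols), and Tyr (phenol).
Matching residues: S7, Y9, T14, Y18, S19, T20, Y21, T24, Y25, T26, S30, T31.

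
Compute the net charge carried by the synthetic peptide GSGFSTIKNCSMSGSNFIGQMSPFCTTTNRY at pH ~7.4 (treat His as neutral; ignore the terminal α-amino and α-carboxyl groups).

Near pH 7.4, K and R contribute +1 each, D and E contribute −1 each, and every other side chain (His included, as stated) is uncharged.
Positive (K, R): K8, R30 → +2.
Negative (D, E): none → −0.
Net charge = (+2) + (−0) = +2.

+2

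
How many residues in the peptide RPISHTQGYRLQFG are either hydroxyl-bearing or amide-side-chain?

5

Hydroxyl-bearing: S, T, Y. Amide-side-chain: N, Q.
Hydroxyl-bearing residues here: S4, T6, Y9 (3).
Amide-side-chain residues here: Q7, Q12 (2).
The two groups share no amino acid, so total = 3 + 2 = 5.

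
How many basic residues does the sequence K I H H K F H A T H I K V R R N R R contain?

11

K, R, and H are the three residues with basic side chains (ε-amine, guanidinium, and imidazole respectively).
Matching residues: K1, H3, H4, K5, H7, H10, K12, R14, R15, R17, R18.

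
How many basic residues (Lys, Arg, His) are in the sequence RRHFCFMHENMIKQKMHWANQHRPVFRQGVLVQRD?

Matching residues: R1, R2, H3, H8, K13, K15, H17, H22, R23, R27, R34.

11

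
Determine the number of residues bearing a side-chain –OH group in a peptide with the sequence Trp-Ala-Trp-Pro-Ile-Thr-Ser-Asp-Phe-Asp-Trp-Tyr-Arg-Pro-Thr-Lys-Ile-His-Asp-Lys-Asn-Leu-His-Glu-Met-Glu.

4

The –OH-bearing residues are Ser, Thr (aliphatic alcohols), and Tyr (phenol).
Matching residues: Thr6, Ser7, Tyr12, Thr15.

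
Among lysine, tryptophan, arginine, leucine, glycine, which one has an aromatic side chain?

tryptophan

Phenylalanine (F), tryptophan (W), and tyrosine (Y) have aromatic ring side chains.
Of the listed options, only tryptophan belongs to this group.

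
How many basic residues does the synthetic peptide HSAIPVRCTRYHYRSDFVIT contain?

5

K, R, and H are the three residues with basic side chains (ε-amine, guanidinium, and imidazole respectively).
Matching residues: H1, R7, R10, H12, R14.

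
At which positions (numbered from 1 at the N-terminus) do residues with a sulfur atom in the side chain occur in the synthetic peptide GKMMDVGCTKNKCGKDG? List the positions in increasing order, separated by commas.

Only Cys (C) and Met (M) have a sulfur atom in the side chain.
Matching residues: M3, M4, C8, C13.

3, 4, 8, 13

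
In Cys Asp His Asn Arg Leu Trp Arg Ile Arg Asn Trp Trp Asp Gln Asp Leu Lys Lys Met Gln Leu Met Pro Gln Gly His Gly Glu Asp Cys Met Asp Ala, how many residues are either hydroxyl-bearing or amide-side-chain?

5

Hydroxyl-bearing: S, T, Y. Amide-side-chain: N, Q.
Hydroxyl-bearing residues here: none (0).
Amide-side-chain residues here: Asn4, Asn11, Gln15, Gln21, Gln25 (5).
The two groups share no amino acid, so total = 0 + 5 = 5.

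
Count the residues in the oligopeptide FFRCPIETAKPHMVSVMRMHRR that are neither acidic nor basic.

14

Acidic: D, E. Basic: K, R, H. All other residues are neither.
Matching residues: F1, F2, C4, P5, I6, T8, A9, P11, M13, V14, S15, V16, M17, M19.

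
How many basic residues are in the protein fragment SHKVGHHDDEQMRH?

6

Lysine (K), arginine (R), and histidine (H) have basic, nitrogen-containing side chains.
Matching residues: H2, K3, H6, H7, R13, H14.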